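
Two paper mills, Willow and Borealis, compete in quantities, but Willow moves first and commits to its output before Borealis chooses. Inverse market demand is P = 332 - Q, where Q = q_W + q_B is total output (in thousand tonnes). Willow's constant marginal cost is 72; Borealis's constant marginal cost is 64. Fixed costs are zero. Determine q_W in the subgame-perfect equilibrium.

Solve by backward induction. Given q_W, the follower Borealis maximises π_B = (332 - q_W - q_B)q_B - 64q_B.
∂π_B/∂q_B = 268 - q_W - 2q_B = 0 gives the reaction function q_B = (268 - q_W)/2.
The leader anticipates this reaction. Substituting into P = 332 - Q gives P = 198 - (1/2)q_W, so π_W = (198 - (1/2)q_W)q_W - 72q_W.
The leader's first-order condition 126 - q_W = 0 yields q_W = 126.
Then q_B = (268 - 126)/2 = 71.

126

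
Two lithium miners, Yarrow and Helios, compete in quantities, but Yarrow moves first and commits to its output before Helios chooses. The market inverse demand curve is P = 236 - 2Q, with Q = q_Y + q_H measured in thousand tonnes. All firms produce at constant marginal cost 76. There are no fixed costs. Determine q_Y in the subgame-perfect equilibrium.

Solve by backward induction. Given q_Y, the follower Helios maximises π_H = (236 - 2q_Y - 2q_H)q_H - 76q_H.
Follower FOC: 160 - 2q_Y - 4q_H = 0, so q_H(q_Y) = (160 - 2q_Y)/4.
Yarrow substitutes q_H(q_Y) into its own profit: π_Y = q_Y(236 - 2q_Y - (160 - 2q_Y)/2) - 76q_Y = (156 - q_Y)q_Y - 76q_Y.
Leader FOC: 80 - 2q_Y = 0, so q_Y = 40.
Then q_H = (160 - 2·40)/4 = 20.

40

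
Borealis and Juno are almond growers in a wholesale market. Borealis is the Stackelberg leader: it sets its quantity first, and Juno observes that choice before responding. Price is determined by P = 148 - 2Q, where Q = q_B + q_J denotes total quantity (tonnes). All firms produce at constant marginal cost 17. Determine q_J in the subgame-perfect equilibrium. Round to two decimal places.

16.38

Solve by backward induction. Given q_B, the follower Juno maximises π_J = (148 - 2q_B - 2q_J)q_J - 17q_J.
∂π_J/∂q_J = 131 - 2q_B - 4q_J = 0 gives the reaction function q_J = (131 - 2q_B)/4.
The leader anticipates this reaction. Substituting into P = 148 - 2Q gives P = 165/2 - q_B, so π_B = (165/2 - q_B)q_B - 17q_B.
The leader's first-order condition 131/2 - 2q_B = 0 yields q_B = 131/4.
Then q_J = (131 - 2·(131/4))/4 = 131/8.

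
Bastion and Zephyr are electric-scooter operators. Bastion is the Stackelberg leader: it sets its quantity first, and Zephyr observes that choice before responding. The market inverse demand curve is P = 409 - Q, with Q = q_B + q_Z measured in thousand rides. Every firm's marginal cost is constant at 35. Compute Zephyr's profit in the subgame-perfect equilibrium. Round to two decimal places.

Solve by backward induction. Given q_B, the follower Zephyr maximises π_Z = (409 - q_B - q_Z)q_Z - 35q_Z.
Setting the follower's marginal profit to zero, 374 - q_B - 2q_Z = 0, i.e. q_Z = (374 - q_B)/2.
The leader anticipates this reaction. Substituting into P = 409 - Q gives P = 222 - (1/2)q_B, so π_B = (222 - (1/2)q_B)q_B - 35q_B.
Maximising: ∂π_B/∂q_B = 187 - q_B = 0, giving q_B = 187.
Then q_Z = (374 - 187)/2 = 187/2.
Price P = 409 - 561/2 = 257/2.
Zephyr's profit: (257/2 - 35)·(187/2) = 8742.2500.

8742.25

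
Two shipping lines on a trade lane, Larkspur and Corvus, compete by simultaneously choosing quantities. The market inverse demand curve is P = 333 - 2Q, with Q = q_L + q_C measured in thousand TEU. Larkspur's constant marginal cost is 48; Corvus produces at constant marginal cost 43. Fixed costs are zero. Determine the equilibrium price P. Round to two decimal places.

Larkspur's profit: π_L = (333 - 2Q)q_L - (48q_L). Setting ∂π_L/∂q_L = 0: 285 - 4q_L - 2(q_C) = 0.
Corvus's profit: π_C = (333 - 2Q)q_C - (43q_C). Setting ∂π_C/∂q_C = 0: 290 - 4q_C - 2(q_L) = 0.
So q_L = (285 - 2q_C)/4 and q_C = (290 - 2q_L)/4.
Solving the pair: q_L = 140/3, q_C = 295/6.
Total output Q = 575/6, so price P = 333 - 2·(575/6) = 424/3.

141.33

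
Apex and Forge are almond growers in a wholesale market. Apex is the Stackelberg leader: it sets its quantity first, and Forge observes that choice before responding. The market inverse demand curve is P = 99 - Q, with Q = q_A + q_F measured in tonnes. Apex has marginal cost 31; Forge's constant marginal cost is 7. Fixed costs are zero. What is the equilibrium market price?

Solve by backward induction. Given q_A, the follower Forge maximises π_F = (99 - q_A - q_F)q_F - 7q_F.
Follower FOC: 92 - q_A - 2q_F = 0, so q_F(q_A) = (92 - q_A)/2.
Apex substitutes q_F(q_A) into its own profit: π_A = q_A(99 - q_A - (92 - q_A)/2) - 31q_A = (53 - (1/2)q_A)q_A - 31q_A.
Leader FOC: 22 - q_A = 0, so q_A = 22.
Then q_F = (92 - 22)/2 = 35.
Total output Q = 57, so price P = 99 - 57 = 42.

42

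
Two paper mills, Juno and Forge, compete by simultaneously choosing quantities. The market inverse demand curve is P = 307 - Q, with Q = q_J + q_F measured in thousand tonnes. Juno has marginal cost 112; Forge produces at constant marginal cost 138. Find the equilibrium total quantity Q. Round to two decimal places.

121.33

Juno's profit: π_J = (307 - Q)q_J - (112q_J). Setting ∂π_J/∂q_J = 0: 195 - 2q_J - (q_F) = 0.
Forge's profit: π_F = (307 - Q)q_F - (138q_F). Setting ∂π_F/∂q_F = 0: 169 - 2q_F - (q_J) = 0.
Best responses: q_J = (195 - q_F)/2, q_F = (169 - q_J)/2.
Substituting one into the other gives q_J = 221/3 and q_F = 143/3.
Total output Q = 221/3 + 143/3 = 364/3.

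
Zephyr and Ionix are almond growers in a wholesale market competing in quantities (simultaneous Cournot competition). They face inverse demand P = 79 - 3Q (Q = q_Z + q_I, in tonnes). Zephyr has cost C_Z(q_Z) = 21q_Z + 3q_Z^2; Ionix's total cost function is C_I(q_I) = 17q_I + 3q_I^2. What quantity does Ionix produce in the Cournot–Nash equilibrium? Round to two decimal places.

Zephyr's profit: π_Z = (79 - 3Q)q_Z - (21q_Z + 3q_Z²). Setting ∂π_Z/∂q_Z = 0: 58 - 12q_Z - 3(q_I) = 0.
Ionix's first-order condition: 62 - 12q_I - 3(q_Z) = 0.
Best responses: q_Z = (58 - 3q_I)/12, q_I = (62 - 3q_Z)/12.
Solving the pair: q_Z = 34/9, q_I = 38/9.

4.22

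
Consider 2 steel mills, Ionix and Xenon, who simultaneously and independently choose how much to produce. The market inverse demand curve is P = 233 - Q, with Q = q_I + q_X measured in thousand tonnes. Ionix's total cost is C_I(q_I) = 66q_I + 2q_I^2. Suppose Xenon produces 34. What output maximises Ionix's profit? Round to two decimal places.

With the rival's output fixed at 34, Ionix's profit is π_I = (233 - 34 - q_I)q_I - (66q_I + 2q_I²) = (199 - q_I)q_I - (66q_I + 2q_I²).
∂π_I/∂q_I = 133 - 6q_I = 0, so q_I = 133/6.

22.17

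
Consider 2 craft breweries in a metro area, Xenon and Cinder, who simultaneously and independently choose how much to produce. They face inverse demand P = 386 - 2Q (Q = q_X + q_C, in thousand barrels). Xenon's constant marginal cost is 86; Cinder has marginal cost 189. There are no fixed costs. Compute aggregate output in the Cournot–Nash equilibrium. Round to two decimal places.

Xenon's profit: π_X = (386 - 2Q)q_X - (86q_X). Setting ∂π_X/∂q_X = 0: 300 - 4q_X - 2(q_C) = 0.
Cinder's first-order condition: 197 - 4q_C - 2(q_X) = 0.
Rearranging gives the reaction functions q_X = (300 - 2q_C)/4 and q_C = (197 - 2q_X)/4.
Substituting one into the other gives q_X = 403/6 and q_C = 47/3.
Total output Q = 403/6 + 47/3 = 497/6.

82.83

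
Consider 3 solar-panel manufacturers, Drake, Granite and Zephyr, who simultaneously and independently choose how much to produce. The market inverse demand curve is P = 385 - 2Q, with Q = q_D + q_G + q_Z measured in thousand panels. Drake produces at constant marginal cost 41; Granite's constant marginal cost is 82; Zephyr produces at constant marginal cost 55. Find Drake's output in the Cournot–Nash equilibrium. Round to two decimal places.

49.88

Drake's profit: π_D = (385 - 2Q)q_D - (41q_D). Setting ∂π_D/∂q_D = 0: 344 - 4q_D - 2(q_G + q_Z) = 0.
Granite's profit: π_G = (385 - 2Q)q_G - (82q_G). Setting ∂π_G/∂q_G = 0: 303 - 4q_G - 2(q_D + q_Z) = 0.
Zephyr's first-order condition: 330 - 4q_Z - 2(q_D + q_G) = 0.
Adding the 3 first-order conditions: 977 − 8Q = 0, so Q = 977/8.
Back-substituting: q_D = (344 − 977/4)/2 = 399/8, q_G = (303 − 977/4)/2 = 235/8, q_Z = (330 − 977/4)/2 = 343/8.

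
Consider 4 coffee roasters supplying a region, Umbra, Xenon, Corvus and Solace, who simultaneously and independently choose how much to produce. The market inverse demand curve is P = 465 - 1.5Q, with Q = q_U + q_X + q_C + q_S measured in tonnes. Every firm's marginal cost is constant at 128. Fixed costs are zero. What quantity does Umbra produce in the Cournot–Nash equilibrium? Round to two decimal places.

A representative firm's profit is π_i = q_i(465 - 1.5Q) - 128q_i.
Setting ∂π_i/∂q_i = 0 with rivals' quantities fixed: 337 - 3q_i - (3/2)·Σ_{j≠i} q_j = 0.
By symmetry each firm produces the same amount; substituting Σ_{j≠i} q_j = 3q_i yields q_i = 337/(15/2) = 674/15.

44.93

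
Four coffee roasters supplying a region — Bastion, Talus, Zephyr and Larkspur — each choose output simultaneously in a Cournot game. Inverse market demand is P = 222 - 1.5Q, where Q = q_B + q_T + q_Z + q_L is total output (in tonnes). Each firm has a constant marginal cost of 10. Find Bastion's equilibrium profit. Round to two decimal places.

Each firm earns π_i = (222 - 1.5Q)q_i - 10q_i.
First-order condition (treating rivals' output as given): 212 - 3q_i - (3/2)·Σ_{j≠i} q_j = 0.
With identical firms every q_j equals q_i, so Σ_{j≠i} q_j = 3q_i and 212 = (15/2)q_i, giving q_i = 424/15.
Price P = 222 - (3/2)·(1696/15) = 262/5.
Bastion's profit: (262/5 - 10)·(424/15) = 1198.5067.

1198.51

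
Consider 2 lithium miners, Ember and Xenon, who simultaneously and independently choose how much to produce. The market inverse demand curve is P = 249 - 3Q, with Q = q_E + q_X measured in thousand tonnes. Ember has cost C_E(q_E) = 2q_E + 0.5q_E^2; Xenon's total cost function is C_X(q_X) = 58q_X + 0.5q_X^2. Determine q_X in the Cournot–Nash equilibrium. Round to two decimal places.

Ember's profit: π_E = (249 - 3Q)q_E - (2q_E + (1/2)q_E²). Setting ∂π_E/∂q_E = 0: 247 - 7q_E - 3(q_X) = 0.
Xenon's first-order condition: 191 - 7q_X - 3(q_E) = 0.
Rearranging gives the reaction functions q_E = (247 - 3q_X)/7 and q_X = (191 - 3q_E)/7.
Substituting one into the other gives q_E = 289/10 and q_X = 149/10.

14.90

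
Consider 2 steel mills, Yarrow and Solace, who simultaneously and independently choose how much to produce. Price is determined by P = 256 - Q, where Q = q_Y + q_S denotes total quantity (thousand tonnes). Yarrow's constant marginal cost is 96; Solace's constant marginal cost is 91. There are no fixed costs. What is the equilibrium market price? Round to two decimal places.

147.67

Yarrow's profit: π_Y = (256 - Q)q_Y - (96q_Y). Setting ∂π_Y/∂q_Y = 0: 160 - 2q_Y - (q_S) = 0.
Solace's first-order condition: 165 - 2q_S - (q_Y) = 0.
Best responses: q_Y = (160 - q_S)/2, q_S = (165 - q_Y)/2.
Solving the pair: q_Y = 155/3, q_S = 170/3.
Total output Q = 325/3, so price P = 256 - 325/3 = 443/3.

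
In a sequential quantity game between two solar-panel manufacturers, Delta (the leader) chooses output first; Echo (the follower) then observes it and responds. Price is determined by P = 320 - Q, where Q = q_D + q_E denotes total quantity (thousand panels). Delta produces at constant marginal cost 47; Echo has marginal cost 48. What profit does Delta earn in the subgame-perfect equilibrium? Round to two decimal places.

Solve by backward induction. Given q_D, the follower Echo maximises π_E = (320 - q_D - q_E)q_E - 48q_E.
Follower FOC: 272 - q_D - 2q_E = 0, so q_E(q_D) = (272 - q_D)/2.
The leader anticipates this reaction. Substituting into P = 320 - Q gives P = 184 - (1/2)q_D, so π_D = (184 - (1/2)q_D)q_D - 47q_D.
Leader FOC: 137 - q_D = 0, so q_D = 137.
Then q_E = (272 - 137)/2 = 135/2.
Price P = 320 - 409/2 = 231/2.
Delta's profit: (231/2 - 47)·137 = 9384.5000.

9384.50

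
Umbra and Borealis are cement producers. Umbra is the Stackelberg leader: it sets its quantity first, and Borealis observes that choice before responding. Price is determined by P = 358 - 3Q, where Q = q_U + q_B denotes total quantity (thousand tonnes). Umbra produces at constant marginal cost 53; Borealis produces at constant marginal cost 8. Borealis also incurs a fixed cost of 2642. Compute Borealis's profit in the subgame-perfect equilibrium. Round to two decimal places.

The follower Borealis best-responds to any q_U: π_B = (358 - 3Q)q_B - 8q_B.
Setting the follower's marginal profit to zero, 350 - 3q_U - 6q_B = 0, i.e. q_B = (350 - 3q_U)/6.
The leader anticipates this reaction. Substituting into P = 358 - 3Q gives P = 183 - (3/2)q_U, so π_U = (183 - (3/2)q_U)q_U - 53q_U.
Maximising: ∂π_U/∂q_U = 130 - 3q_U = 0, giving q_U = 130/3.
Then q_B = (350 - 3·(130/3))/6 = 110/3.
Price P = 358 - 3·80 = 118.
Borealis's profit: (118 - 8)·(110/3) - 2642 = 1391.3333.

1391.33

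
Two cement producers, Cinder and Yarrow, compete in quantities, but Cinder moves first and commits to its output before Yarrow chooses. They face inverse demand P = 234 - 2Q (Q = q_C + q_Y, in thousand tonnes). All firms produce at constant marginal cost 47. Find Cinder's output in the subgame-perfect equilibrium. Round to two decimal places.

The follower Yarrow best-responds to any q_C: π_Y = (234 - 2Q)q_Y - 47q_Y.
Follower FOC: 187 - 2q_C - 4q_Y = 0, so q_Y(q_C) = (187 - 2q_C)/4.
The leader anticipates this reaction. Substituting into P = 234 - 2Q gives P = 281/2 - q_C, so π_C = (281/2 - q_C)q_C - 47q_C.
Leader FOC: 187/2 - 2q_C = 0, so q_C = 187/4.
Then q_Y = (187 - 2·(187/4))/4 = 187/8.

46.75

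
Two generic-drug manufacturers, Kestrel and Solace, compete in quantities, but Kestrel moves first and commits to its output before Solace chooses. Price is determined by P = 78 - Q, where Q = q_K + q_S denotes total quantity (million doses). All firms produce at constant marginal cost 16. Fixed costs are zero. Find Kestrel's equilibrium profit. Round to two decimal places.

The follower Solace best-responds to any q_K: π_S = (78 - Q)q_S - 16q_S.
Follower FOC: 62 - q_K - 2q_S = 0, so q_S(q_K) = (62 - q_K)/2.
The leader anticipates this reaction. Substituting into P = 78 - Q gives P = 47 - (1/2)q_K, so π_K = (47 - (1/2)q_K)q_K - 16q_K.
Maximising: ∂π_K/∂q_K = 31 - q_K = 0, giving q_K = 31.
Then q_S = (62 - 31)/2 = 31/2.
Price P = 78 - 93/2 = 63/2.
Kestrel's profit: (63/2 - 16)·31 = 961/2.

480.50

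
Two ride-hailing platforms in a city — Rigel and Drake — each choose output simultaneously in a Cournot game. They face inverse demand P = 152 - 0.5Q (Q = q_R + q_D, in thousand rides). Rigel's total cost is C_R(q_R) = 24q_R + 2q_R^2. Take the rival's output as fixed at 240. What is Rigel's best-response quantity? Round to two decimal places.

1.60

With the rival's output fixed at 240, Rigel's profit is π_R = (152 - (1/2)·240 - (1/2)q_R)q_R - (24q_R + 2q_R²) = (32 - (1/2)q_R)q_R - (24q_R + 2q_R²).
∂π_R/∂q_R = 8 - 5q_R = 0, so q_R = 8/5.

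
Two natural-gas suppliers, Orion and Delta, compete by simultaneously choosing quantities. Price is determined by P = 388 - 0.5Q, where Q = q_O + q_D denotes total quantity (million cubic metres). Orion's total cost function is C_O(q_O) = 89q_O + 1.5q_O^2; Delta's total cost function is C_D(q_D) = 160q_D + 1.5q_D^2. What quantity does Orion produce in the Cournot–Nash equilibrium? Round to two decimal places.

68.70

Orion's profit: π_O = (388 - 0.5Q)q_O - (89q_O + (3/2)q_O²). Setting ∂π_O/∂q_O = 0: 299 - 4q_O - (1/2)(q_D) = 0.
Delta's first-order condition: 228 - 4q_D - (1/2)(q_O) = 0.
Best responses: q_O = (299 - (1/2)q_D)/4, q_D = (228 - (1/2)q_O)/4.
Substituting one into the other gives q_O = 68.6984 and q_D = 48.4127.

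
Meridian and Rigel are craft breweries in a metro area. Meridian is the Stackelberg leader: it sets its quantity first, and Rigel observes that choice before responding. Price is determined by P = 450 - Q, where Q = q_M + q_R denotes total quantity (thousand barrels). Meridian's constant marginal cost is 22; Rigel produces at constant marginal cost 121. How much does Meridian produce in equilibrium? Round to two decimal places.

Solve by backward induction. Given q_M, the follower Rigel maximises π_R = (450 - q_M - q_R)q_R - 121q_R.
∂π_R/∂q_R = 329 - q_M - 2q_R = 0 gives the reaction function q_R = (329 - q_M)/2.
Meridian substitutes q_R(q_M) into its own profit: π_M = q_M(450 - q_M - (329 - q_M)/2) - 22q_M = (571/2 - (1/2)q_M)q_M - 22q_M.
Maximising: ∂π_M/∂q_M = 527/2 - q_M = 0, giving q_M = 527/2.
Then q_R = (329 - 527/2)/2 = 131/4.

263.50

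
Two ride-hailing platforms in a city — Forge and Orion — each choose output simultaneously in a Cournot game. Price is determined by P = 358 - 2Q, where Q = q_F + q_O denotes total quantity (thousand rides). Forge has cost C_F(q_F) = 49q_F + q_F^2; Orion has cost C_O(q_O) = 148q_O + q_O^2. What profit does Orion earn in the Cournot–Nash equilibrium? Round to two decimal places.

1207.51

Forge's profit: π_F = (358 - 2Q)q_F - (49q_F + q_F²). Setting ∂π_F/∂q_F = 0: 309 - 6q_F - 2(q_O) = 0.
Orion's first-order condition: 210 - 6q_O - 2(q_F) = 0.
Best responses: q_F = (309 - 2q_O)/6, q_O = (210 - 2q_F)/6.
Solving the pair: q_F = 717/16, q_O = 321/16.
Price P = 358 - 2·(519/8) = 913/4.
Orion's profit: (913/4)·(321/16) - 148·(321/16) - (321/16)² = 1207.5117.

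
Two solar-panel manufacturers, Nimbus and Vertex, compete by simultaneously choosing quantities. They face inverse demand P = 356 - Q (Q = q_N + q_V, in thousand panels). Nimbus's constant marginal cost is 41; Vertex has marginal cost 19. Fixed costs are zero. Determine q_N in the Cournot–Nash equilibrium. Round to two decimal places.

Nimbus's profit: π_N = (356 - Q)q_N - (41q_N). Setting ∂π_N/∂q_N = 0: 315 - 2q_N - (q_V) = 0.
Vertex's profit: π_V = (356 - Q)q_V - (19q_V). Setting ∂π_V/∂q_V = 0: 337 - 2q_V - (q_N) = 0.
Rearranging gives the reaction functions q_N = (315 - q_V)/2 and q_V = (337 - q_N)/2.
Substituting one into the other gives q_N = 293/3 and q_V = 359/3.

97.67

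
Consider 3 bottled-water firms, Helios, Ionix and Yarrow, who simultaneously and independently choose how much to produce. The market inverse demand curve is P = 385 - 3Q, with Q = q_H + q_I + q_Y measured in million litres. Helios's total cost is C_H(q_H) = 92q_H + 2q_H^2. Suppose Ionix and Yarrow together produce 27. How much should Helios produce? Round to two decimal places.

21.20

With rivals' combined output fixed at 27, Helios's profit is π_H = (385 - 3·27 - 3q_H)q_H - (92q_H + 2q_H²) = (304 - 3q_H)q_H - (92q_H + 2q_H²).
∂π_H/∂q_H = 212 - 10q_H = 0, so q_H = 106/5.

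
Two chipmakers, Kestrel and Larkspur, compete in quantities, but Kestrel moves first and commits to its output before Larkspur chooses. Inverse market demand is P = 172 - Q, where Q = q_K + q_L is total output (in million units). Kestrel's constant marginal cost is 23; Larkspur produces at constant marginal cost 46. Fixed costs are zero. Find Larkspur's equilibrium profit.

The follower Larkspur best-responds to any q_K: π_L = (172 - Q)q_L - 46q_L.
∂π_L/∂q_L = 126 - q_K - 2q_L = 0 gives the reaction function q_L = (126 - q_K)/2.
The leader anticipates this reaction. Substituting into P = 172 - Q gives P = 109 - (1/2)q_K, so π_K = (109 - (1/2)q_K)q_K - 23q_K.
Leader FOC: 86 - q_K = 0, so q_K = 86.
Then q_L = (126 - 86)/2 = 20.
Price P = 172 - 106 = 66.
Larkspur's profit: (66 - 46)·20 = 400.

400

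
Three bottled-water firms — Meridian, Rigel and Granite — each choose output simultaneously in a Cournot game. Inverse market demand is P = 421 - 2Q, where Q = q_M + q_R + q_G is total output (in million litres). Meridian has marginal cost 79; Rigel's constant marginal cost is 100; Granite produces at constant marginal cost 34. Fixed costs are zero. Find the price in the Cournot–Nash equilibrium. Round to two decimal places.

158.50

Meridian's profit: π_M = (421 - 2Q)q_M - (79q_M). Setting ∂π_M/∂q_M = 0: 342 - 4q_M - 2(q_R + q_G) = 0.
Rigel's profit: π_R = (421 - 2Q)q_R - (100q_R). Setting ∂π_R/∂q_R = 0: 321 - 4q_R - 2(q_M + q_G) = 0.
Granite's profit: π_G = (421 - 2Q)q_G - (34q_G). Setting ∂π_G/∂q_G = 0: 387 - 4q_G - 2(q_M + q_R) = 0.
Adding the 3 first-order conditions: 1050 − 8Q = 0, so Q = 525/4.
Back-substituting: q_M = (342 − 525/2)/2 = 159/4, q_R = (321 − 525/2)/2 = 117/4, q_G = (387 − 525/2)/2 = 249/4.
Total output Q = 525/4, so price P = 421 - 2·(525/4) = 317/2.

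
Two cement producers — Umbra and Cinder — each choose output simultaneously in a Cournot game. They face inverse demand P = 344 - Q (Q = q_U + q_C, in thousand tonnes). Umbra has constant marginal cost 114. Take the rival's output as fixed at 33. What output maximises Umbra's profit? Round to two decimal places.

With the rival's output fixed at 33, Umbra's profit is π_U = (344 - 33 - q_U)q_U - (114q_U) = (311 - q_U)q_U - (114q_U).
∂π_U/∂q_U = 197 - 2q_U = 0, so q_U = 197/2.

98.50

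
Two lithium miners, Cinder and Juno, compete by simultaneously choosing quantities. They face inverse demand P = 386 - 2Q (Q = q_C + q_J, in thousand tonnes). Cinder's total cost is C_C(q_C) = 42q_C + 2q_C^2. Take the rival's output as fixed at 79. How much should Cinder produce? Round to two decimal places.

23.25

With the rival's output fixed at 79, Cinder's profit is π_C = (386 - 2·79 - 2q_C)q_C - (42q_C + 2q_C²) = (228 - 2q_C)q_C - (42q_C + 2q_C²).
∂π_C/∂q_C = 186 - 8q_C = 0, so q_C = 93/4.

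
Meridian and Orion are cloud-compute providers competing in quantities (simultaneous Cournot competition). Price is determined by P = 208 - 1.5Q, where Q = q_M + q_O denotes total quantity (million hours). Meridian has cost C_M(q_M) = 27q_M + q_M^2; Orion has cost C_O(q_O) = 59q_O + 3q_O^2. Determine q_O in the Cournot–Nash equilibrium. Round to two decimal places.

11.08

Meridian's profit: π_M = (208 - 1.5Q)q_M - (27q_M + q_M²). Setting ∂π_M/∂q_M = 0: 181 - 5q_M - (3/2)(q_O) = 0.
Orion's profit: π_O = (208 - 1.5Q)q_O - (59q_O + 3q_O²). Setting ∂π_O/∂q_O = 0: 149 - 9q_O - (3/2)(q_M) = 0.
Rearranging gives the reaction functions q_M = (181 - (3/2)q_O)/5 and q_O = (149 - (3/2)q_M)/9.
Substituting one into the other gives q_M = 1874/57 and q_O = 1894/171.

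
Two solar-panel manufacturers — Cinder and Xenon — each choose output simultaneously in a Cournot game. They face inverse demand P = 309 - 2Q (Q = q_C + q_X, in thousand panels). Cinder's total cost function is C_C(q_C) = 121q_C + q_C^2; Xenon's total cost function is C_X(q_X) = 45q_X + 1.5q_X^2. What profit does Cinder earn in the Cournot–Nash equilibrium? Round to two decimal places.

1290.05

Cinder's profit: π_C = (309 - 2Q)q_C - (121q_C + q_C²). Setting ∂π_C/∂q_C = 0: 188 - 6q_C - 2(q_X) = 0.
Xenon's first-order condition: 264 - 7q_X - 2(q_C) = 0.
So q_C = (188 - 2q_X)/6 and q_X = (264 - 2q_C)/7.
Substituting one into the other gives q_C = 394/19 and q_X = 604/19.
Price P = 309 - 2·(998/19) = 203.9474.
Cinder's profit: 203.9474·(394/19) - 121·(394/19) - (394/19)² = 1290.0499.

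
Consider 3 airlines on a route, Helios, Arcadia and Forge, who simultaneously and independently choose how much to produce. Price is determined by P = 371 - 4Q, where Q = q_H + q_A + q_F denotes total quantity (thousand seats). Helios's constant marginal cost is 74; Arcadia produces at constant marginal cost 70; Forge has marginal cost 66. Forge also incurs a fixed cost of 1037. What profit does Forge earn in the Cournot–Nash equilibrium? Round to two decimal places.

Helios's profit: π_H = (371 - 4Q)q_H - (74q_H). Setting ∂π_H/∂q_H = 0: 297 - 8q_H - 4(q_A + q_F) = 0.
Arcadia's profit: π_A = (371 - 4Q)q_A - (70q_A). Setting ∂π_A/∂q_A = 0: 301 - 8q_A - 4(q_H + q_F) = 0.
Forge's first-order condition: 305 - 8q_F - 4(q_H + q_A) = 0.
Summing all 3 equations gives 903 − 16Q = 0, hence Q = 903/16.
Back-substituting: q_H = (297 − 903/4)/4 = 285/16, q_A = (301 − 903/4)/4 = 301/16, q_F = (305 − 903/4)/4 = 317/16.
Price P = 371 - 4·(903/16) = 581/4.
Forge's profit: (581/4 - 66)·(317/16) - 1037 = 533.1406.

533.14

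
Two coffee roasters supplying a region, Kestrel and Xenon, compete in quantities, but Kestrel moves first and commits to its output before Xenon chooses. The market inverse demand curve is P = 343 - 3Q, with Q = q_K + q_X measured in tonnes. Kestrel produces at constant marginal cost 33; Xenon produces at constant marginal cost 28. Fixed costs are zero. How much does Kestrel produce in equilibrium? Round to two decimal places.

The follower Xenon best-responds to any q_K: π_X = (343 - 3Q)q_X - 28q_X.
Setting the follower's marginal profit to zero, 315 - 3q_K - 6q_X = 0, i.e. q_X = (315 - 3q_K)/6.
Kestrel substitutes q_X(q_K) into its own profit: π_K = q_K(343 - 3q_K - (315 - 3q_K)/2) - 33q_K = (371/2 - (3/2)q_K)q_K - 33q_K.
The leader's first-order condition 305/2 - 3q_K = 0 yields q_K = 305/6.
Then q_X = (315 - 3·(305/6))/6 = 325/12.

50.83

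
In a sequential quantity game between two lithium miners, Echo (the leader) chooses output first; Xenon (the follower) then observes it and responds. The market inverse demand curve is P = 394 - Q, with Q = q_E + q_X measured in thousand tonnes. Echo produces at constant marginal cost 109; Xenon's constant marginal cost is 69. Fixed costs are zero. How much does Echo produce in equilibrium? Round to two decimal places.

Solve by backward induction. Given q_E, the follower Xenon maximises π_X = (394 - q_E - q_X)q_X - 69q_X.
Setting the follower's marginal profit to zero, 325 - q_E - 2q_X = 0, i.e. q_X = (325 - q_E)/2.
Echo substitutes q_X(q_E) into its own profit: π_E = q_E(394 - q_E - (325 - q_E)/2) - 109q_E = (463/2 - (1/2)q_E)q_E - 109q_E.
Leader FOC: 245/2 - q_E = 0, so q_E = 245/2.
Then q_X = (325 - 245/2)/2 = 405/4.

122.50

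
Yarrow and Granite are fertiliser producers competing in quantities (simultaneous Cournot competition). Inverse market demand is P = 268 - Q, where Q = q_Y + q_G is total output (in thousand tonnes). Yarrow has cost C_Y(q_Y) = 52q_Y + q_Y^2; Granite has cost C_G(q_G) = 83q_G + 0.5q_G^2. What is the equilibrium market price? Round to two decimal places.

Yarrow's profit: π_Y = (268 - Q)q_Y - (52q_Y + q_Y²). Setting ∂π_Y/∂q_Y = 0: 216 - 4q_Y - (q_G) = 0.
Granite's profit: π_G = (268 - Q)q_G - (83q_G + (1/2)q_G²). Setting ∂π_G/∂q_G = 0: 185 - 3q_G - (q_Y) = 0.
So q_Y = (216 - q_G)/4 and q_G = (185 - q_Y)/3.
Substituting one into the other gives q_Y = 463/11 and q_G = 524/11.
Total output Q = 987/11, so price P = 268 - 987/11 = 1961/11.

178.27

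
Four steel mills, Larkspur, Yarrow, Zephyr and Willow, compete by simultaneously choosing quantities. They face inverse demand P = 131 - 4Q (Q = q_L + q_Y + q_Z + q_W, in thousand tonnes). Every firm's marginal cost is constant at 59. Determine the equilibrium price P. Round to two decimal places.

73.40

A representative firm's profit is π_i = q_i(131 - 4Q) - 59q_i.
Setting ∂π_i/∂q_i = 0 with rivals' quantities fixed: 72 - 8q_i - 4·Σ_{j≠i} q_j = 0.
By symmetry each firm produces the same amount; substituting Σ_{j≠i} q_j = 3q_i yields q_i = 72/20 = 18/5.
Total output Q = 72/5, so price P = 131 - 4·(72/5) = 367/5.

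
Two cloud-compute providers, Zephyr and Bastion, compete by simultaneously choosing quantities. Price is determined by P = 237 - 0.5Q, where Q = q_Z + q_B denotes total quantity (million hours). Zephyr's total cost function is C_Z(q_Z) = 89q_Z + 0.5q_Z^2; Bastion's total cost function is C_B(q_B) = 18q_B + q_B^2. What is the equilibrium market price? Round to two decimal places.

176.26

Zephyr's profit: π_Z = (237 - 0.5Q)q_Z - (89q_Z + (1/2)q_Z²). Setting ∂π_Z/∂q_Z = 0: 148 - 2q_Z - (1/2)(q_B) = 0.
Bastion's profit: π_B = (237 - 0.5Q)q_B - (18q_B + q_B²). Setting ∂π_B/∂q_B = 0: 219 - 3q_B - (1/2)(q_Z) = 0.
Best responses: q_Z = (148 - (1/2)q_B)/2, q_B = (219 - (1/2)q_Z)/3.
Solving the pair: q_Z = 1338/23, q_B = 1456/23.
Total output Q = 121.4783, so price P = 237 - (1/2)·121.4783 = 176.2609.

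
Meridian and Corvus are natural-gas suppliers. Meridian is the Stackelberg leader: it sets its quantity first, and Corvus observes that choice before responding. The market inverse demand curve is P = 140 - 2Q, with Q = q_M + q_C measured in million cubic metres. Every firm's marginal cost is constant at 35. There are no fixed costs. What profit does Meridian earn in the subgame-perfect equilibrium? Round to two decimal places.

689.06

Solve by backward induction. Given q_M, the follower Corvus maximises π_C = (140 - 2q_M - 2q_C)q_C - 35q_C.
Follower FOC: 105 - 2q_M - 4q_C = 0, so q_C(q_M) = (105 - 2q_M)/4.
Meridian substitutes q_C(q_M) into its own profit: π_M = q_M(140 - 2q_M - (105 - 2q_M)/2) - 35q_M = (175/2 - q_M)q_M - 35q_M.
The leader's first-order condition 105/2 - 2q_M = 0 yields q_M = 105/4.
Then q_C = (105 - 2·(105/4))/4 = 105/8.
Price P = 140 - 2·(315/8) = 245/4.
Meridian's profit: (245/4 - 35)·(105/4) = 689.0625.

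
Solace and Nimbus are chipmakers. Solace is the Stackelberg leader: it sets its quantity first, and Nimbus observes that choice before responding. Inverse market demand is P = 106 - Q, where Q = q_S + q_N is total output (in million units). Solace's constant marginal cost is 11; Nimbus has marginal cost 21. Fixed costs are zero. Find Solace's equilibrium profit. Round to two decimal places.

1378.13

The follower Nimbus best-responds to any q_S: π_N = (106 - Q)q_N - 21q_N.
Follower FOC: 85 - q_S - 2q_N = 0, so q_N(q_S) = (85 - q_S)/2.
The leader anticipates this reaction. Substituting into P = 106 - Q gives P = 127/2 - (1/2)q_S, so π_S = (127/2 - (1/2)q_S)q_S - 11q_S.
Leader FOC: 105/2 - q_S = 0, so q_S = 105/2.
Then q_N = (85 - 105/2)/2 = 65/4.
Price P = 106 - 275/4 = 149/4.
Solace's profit: (149/4 - 11)·(105/2) = 1378.1250.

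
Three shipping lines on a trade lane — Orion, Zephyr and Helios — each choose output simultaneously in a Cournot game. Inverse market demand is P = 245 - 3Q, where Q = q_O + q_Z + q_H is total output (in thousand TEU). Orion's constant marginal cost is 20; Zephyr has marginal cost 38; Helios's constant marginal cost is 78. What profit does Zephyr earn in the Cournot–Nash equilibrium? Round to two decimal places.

Orion's profit: π_O = (245 - 3Q)q_O - (20q_O). Setting ∂π_O/∂q_O = 0: 225 - 6q_O - 3(q_Z + q_H) = 0.
Zephyr's profit: π_Z = (245 - 3Q)q_Z - (38q_Z). Setting ∂π_Z/∂q_Z = 0: 207 - 6q_Z - 3(q_O + q_H) = 0.
Helios's first-order condition: 167 - 6q_H - 3(q_O + q_Z) = 0.
Summing all 3 equations gives 599 − 12Q = 0, hence Q = 599/12.
Back-substituting: q_O = (225 − 599/4)/3 = 301/12, q_Z = (207 − 599/4)/3 = 229/12, q_H = (167 − 599/4)/3 = 23/4.
Price P = 245 - 3·(599/12) = 381/4.
Zephyr's profit: (381/4 - 38)·(229/12) = 1092.5208.

1092.52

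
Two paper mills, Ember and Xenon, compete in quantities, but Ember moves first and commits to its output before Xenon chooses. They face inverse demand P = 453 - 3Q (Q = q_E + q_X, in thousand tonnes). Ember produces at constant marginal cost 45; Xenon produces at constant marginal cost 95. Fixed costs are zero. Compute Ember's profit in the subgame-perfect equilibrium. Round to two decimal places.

Solve by backward induction. Given q_E, the follower Xenon maximises π_X = (453 - 3q_E - 3q_X)q_X - 95q_X.
∂π_X/∂q_X = 358 - 3q_E - 6q_X = 0 gives the reaction function q_X = (358 - 3q_E)/6.
The leader anticipates this reaction. Substituting into P = 453 - 3Q gives P = 274 - (3/2)q_E, so π_E = (274 - (3/2)q_E)q_E - 45q_E.
Maximising: ∂π_E/∂q_E = 229 - 3q_E = 0, giving q_E = 229/3.
Then q_X = (358 - 3·(229/3))/6 = 43/2.
Price P = 453 - 3·(587/6) = 319/2.
Ember's profit: (319/2 - 45)·(229/3) = 8740.1667.

8740.17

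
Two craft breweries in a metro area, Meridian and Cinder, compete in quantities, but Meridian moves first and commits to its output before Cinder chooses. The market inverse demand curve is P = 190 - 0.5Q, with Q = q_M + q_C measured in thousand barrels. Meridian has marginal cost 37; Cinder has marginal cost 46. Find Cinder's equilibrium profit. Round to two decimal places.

1984.50

The follower Cinder best-responds to any q_M: π_C = (190 - 0.5Q)q_C - 46q_C.
∂π_C/∂q_C = 144 - (1/2)q_M - q_C = 0 gives the reaction function q_C = (144 - (1/2)q_M).
Meridian substitutes q_C(q_M) into its own profit: π_M = q_M(190 - (1/2)q_M - (144 - (1/2)q_M)/2) - 37q_M = (118 - (1/4)q_M)q_M - 37q_M.
Leader FOC: 81 - (1/2)q_M = 0, so q_M = 162.
Then q_C = (144 - (1/2)·162) = 63.
Price P = 190 - (1/2)·225 = 155/2.
Cinder's profit: (155/2 - 46)·63 = 1984.5000.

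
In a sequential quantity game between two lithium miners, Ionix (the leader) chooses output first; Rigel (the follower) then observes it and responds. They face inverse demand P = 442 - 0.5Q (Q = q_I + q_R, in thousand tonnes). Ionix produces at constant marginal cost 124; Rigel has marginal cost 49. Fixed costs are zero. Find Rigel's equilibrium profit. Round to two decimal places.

36856.13

Solve by backward induction. Given q_I, the follower Rigel maximises π_R = (442 - (1/2)q_I - (1/2)q_R)q_R - 49q_R.
Follower FOC: 393 - (1/2)q_I - q_R = 0, so q_R(q_I) = (393 - (1/2)q_I).
Ionix substitutes q_R(q_I) into its own profit: π_I = q_I(442 - (1/2)q_I - (393 - (1/2)q_I)/2) - 124q_I = (491/2 - (1/4)q_I)q_I - 124q_I.
The leader's first-order condition 243/2 - (1/2)q_I = 0 yields q_I = 243.
Then q_R = (393 - (1/2)·243) = 543/2.
Price P = 442 - (1/2)·(1029/2) = 739/4.
Rigel's profit: (739/4 - 49)·(543/2) = 36856.1250.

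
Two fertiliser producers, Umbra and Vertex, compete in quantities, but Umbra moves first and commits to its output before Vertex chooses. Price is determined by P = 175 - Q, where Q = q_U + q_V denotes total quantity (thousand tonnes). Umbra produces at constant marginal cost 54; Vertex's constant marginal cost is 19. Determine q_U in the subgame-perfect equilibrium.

The follower Vertex best-responds to any q_U: π_V = (175 - Q)q_V - 19q_V.
Setting the follower's marginal profit to zero, 156 - q_U - 2q_V = 0, i.e. q_V = (156 - q_U)/2.
Umbra substitutes q_V(q_U) into its own profit: π_U = q_U(175 - q_U - (156 - q_U)/2) - 54q_U = (97 - (1/2)q_U)q_U - 54q_U.
Leader FOC: 43 - q_U = 0, so q_U = 43.
Then q_V = (156 - 43)/2 = 113/2.

43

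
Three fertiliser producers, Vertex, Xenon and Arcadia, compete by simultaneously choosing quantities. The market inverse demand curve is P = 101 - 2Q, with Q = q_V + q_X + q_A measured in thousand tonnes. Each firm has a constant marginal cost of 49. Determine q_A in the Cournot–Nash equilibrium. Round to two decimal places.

Each firm earns π_i = (101 - 2Q)q_i - 49q_i.
First-order condition (treating rivals' output as given): 52 - 4q_i - 2·Σ_{j≠i} q_j = 0.
By symmetry each firm produces the same amount; substituting Σ_{j≠i} q_j = 2q_i yields q_i = 52/8 = 13/2.

6.50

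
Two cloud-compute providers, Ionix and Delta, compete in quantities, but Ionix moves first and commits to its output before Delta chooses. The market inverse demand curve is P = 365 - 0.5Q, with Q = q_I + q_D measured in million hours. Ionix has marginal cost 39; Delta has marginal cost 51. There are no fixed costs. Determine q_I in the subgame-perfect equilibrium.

338

The follower Delta best-responds to any q_I: π_D = (365 - 0.5Q)q_D - 51q_D.
∂π_D/∂q_D = 314 - (1/2)q_I - q_D = 0 gives the reaction function q_D = (314 - (1/2)q_I).
Ionix substitutes q_D(q_I) into its own profit: π_I = q_I(365 - (1/2)q_I - (314 - (1/2)q_I)/2) - 39q_I = (208 - (1/4)q_I)q_I - 39q_I.
The leader's first-order condition 169 - (1/2)q_I = 0 yields q_I = 338.
Then q_D = (314 - (1/2)·338) = 145.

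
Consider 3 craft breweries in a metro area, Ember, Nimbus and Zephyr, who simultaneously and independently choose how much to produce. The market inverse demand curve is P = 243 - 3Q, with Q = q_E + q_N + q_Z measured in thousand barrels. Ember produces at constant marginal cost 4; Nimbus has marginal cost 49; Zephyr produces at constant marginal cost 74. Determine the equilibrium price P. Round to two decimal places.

92.50

Ember's profit: π_E = (243 - 3Q)q_E - (4q_E). Setting ∂π_E/∂q_E = 0: 239 - 6q_E - 3(q_N + q_Z) = 0.
Nimbus's first-order condition: 194 - 6q_N - 3(q_E + q_Z) = 0.
Zephyr's profit: π_Z = (243 - 3Q)q_Z - (74q_Z). Setting ∂π_Z/∂q_Z = 0: 169 - 6q_Z - 3(q_E + q_N) = 0.
Adding the 3 conditions: 602 − 6Q − 6Q = 0, i.e. Q = 301/6.
Back-substituting: q_E = (239 − 301/2)/3 = 59/2, q_N = (194 − 301/2)/3 = 29/2, q_Z = (169 − 301/2)/3 = 37/6.
Total output Q = 301/6, so price P = 243 - 3·(301/6) = 185/2.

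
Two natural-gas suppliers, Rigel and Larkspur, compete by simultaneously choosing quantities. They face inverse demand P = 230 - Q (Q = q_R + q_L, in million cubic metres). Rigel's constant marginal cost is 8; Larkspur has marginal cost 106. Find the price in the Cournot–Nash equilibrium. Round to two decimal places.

Rigel's profit: π_R = (230 - Q)q_R - (8q_R). Setting ∂π_R/∂q_R = 0: 222 - 2q_R - (q_L) = 0.
Larkspur's first-order condition: 124 - 2q_L - (q_R) = 0.
So q_R = (222 - q_L)/2 and q_L = (124 - q_R)/2.
Substituting one into the other gives q_R = 320/3 and q_L = 26/3.
Total output Q = 346/3, so price P = 230 - 346/3 = 344/3.

114.67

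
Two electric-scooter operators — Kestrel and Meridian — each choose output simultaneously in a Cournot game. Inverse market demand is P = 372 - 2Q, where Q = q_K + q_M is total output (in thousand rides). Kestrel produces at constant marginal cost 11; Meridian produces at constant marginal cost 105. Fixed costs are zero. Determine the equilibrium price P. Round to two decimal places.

Kestrel's profit: π_K = (372 - 2Q)q_K - (11q_K). Setting ∂π_K/∂q_K = 0: 361 - 4q_K - 2(q_M) = 0.
Meridian's first-order condition: 267 - 4q_M - 2(q_K) = 0.
Rearranging gives the reaction functions q_K = (361 - 2q_M)/4 and q_M = (267 - 2q_K)/4.
Substituting one into the other gives q_K = 455/6 and q_M = 173/6.
Total output Q = 314/3, so price P = 372 - 2·(314/3) = 488/3.

162.67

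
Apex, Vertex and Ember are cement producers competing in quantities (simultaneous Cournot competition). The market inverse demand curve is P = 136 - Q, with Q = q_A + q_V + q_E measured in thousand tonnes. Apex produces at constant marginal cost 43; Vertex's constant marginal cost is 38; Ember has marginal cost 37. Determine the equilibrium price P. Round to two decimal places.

Apex's profit: π_A = (136 - Q)q_A - (43q_A). Setting ∂π_A/∂q_A = 0: 93 - 2q_A - (q_V + q_E) = 0.
Vertex's profit: π_V = (136 - Q)q_V - (38q_V). Setting ∂π_V/∂q_V = 0: 98 - 2q_V - (q_A + q_E) = 0.
Ember's profit: π_E = (136 - Q)q_E - (37q_E). Setting ∂π_E/∂q_E = 0: 99 - 2q_E - (q_A + q_V) = 0.
Adding the 3 conditions: 290 − 2Q − 2Q = 0, i.e. Q = 145/2.
Back-substituting: q_A = (93 − 145/2) = 41/2, q_V = (98 − 145/2) = 51/2, q_E = (99 − 145/2) = 53/2.
Total output Q = 145/2, so price P = 136 - 145/2 = 127/2.

63.50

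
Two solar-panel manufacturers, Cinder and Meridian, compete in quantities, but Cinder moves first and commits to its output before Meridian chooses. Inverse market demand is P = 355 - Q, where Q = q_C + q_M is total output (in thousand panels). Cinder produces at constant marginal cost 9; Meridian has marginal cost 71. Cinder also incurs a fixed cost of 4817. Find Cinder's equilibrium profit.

15991

Solve by backward induction. Given q_C, the follower Meridian maximises π_M = (355 - q_C - q_M)q_M - 71q_M.
Follower FOC: 284 - q_C - 2q_M = 0, so q_M(q_C) = (284 - q_C)/2.
Cinder substitutes q_M(q_C) into its own profit: π_C = q_C(355 - q_C - (284 - q_C)/2) - 9q_C = (213 - (1/2)q_C)q_C - 9q_C.
Leader FOC: 204 - q_C = 0, so q_C = 204.
Then q_M = (284 - 204)/2 = 40.
Price P = 355 - 244 = 111.
Cinder's profit: (111 - 9)·204 - 4817 = 15991.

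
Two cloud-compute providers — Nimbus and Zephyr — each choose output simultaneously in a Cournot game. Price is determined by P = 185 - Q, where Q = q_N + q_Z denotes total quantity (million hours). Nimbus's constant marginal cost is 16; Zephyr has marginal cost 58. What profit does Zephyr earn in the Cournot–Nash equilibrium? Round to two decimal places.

Nimbus's profit: π_N = (185 - Q)q_N - (16q_N). Setting ∂π_N/∂q_N = 0: 169 - 2q_N - (q_Z) = 0.
Zephyr's profit: π_Z = (185 - Q)q_Z - (58q_Z). Setting ∂π_Z/∂q_Z = 0: 127 - 2q_Z - (q_N) = 0.
Best responses: q_N = (169 - q_Z)/2, q_Z = (127 - q_N)/2.
Substituting one into the other gives q_N = 211/3 and q_Z = 85/3.
Price P = 185 - 296/3 = 259/3.
Zephyr's profit: (259/3 - 58)·(85/3) = 802.7778.

802.78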